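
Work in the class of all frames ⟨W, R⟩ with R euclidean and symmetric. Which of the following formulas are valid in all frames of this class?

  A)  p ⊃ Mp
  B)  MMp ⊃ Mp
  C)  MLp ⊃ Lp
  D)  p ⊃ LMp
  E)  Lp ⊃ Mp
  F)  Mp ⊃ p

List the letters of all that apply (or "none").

B, C, D

A symmetric euclidean relation is transitive (uRv and vRw give vRu by symmetry, then uRw by the euclidean condition, applied at v).
(A) p ⊃ Mp is the dual of axiom T; it is valid on a frame exactly when R is reflexive. Such an R need not be reflexive, so not valid.
(B) the dual of axiom 4: valid iff R is transitive. Every such R is transitive — valid.
(C) MLp ⊃ Lp is the dual of axiom 5, which corresponds to the euclidean property. Every such R is euclidean — valid.
(D) axiom B: valid iff R is symmetric. Every such R is symmetric — valid.
(E) Lp ⊃ Mp is axiom D, which corresponds to seriality. Such an R need not be serial — not valid.
(F) Mp ⊃ p (the converse of T) corresponds to R being a subset of the identity. Such an R need not be a subset of the identity, so not valid.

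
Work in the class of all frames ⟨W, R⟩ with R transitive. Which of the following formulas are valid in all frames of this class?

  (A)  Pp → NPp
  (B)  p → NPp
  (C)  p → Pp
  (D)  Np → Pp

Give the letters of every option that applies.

none

(A) Pp → NPp is axiom 5; it is valid on a frame exactly when R is euclidean. Such an R need not be euclidean, so not valid.
(B) axiom B: valid iff R is symmetric. Such an R need not be symmetric — not valid.
(C) the dual of axiom T: valid iff R is reflexive. Such an R need not be reflexive — not valid.
(D) axiom D: valid iff R is serial. Such an R need not be serial — not valid.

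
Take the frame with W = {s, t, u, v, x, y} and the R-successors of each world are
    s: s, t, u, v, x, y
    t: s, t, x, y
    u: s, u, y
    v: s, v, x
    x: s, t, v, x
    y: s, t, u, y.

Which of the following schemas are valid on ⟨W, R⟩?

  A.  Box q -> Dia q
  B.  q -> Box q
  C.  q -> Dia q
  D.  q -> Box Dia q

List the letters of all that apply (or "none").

A, C, D

R is reflexive: each world relates to itself.
R is symmetric: every R-edge is matched by its reverse.
R is serial: every world has an R-successor.
R is not a subset of the identity: s R t with s ≠ t.
(A) Box q -> Dia q is axiom D; it is valid on a frame exactly when R is serial. R is serial, so valid.
(B) q -> Box q is equivalent to ◇p→p; it holds exactly when R ⊆ identity. Here R ⊄ identity — not valid.
(C) q -> Dia q (the dual of axiom T) characterises the reflexive frames. R is reflexive — valid.
(D) q -> Box Dia q is axiom B; it is valid on a frame exactly when R is symmetric. R is symmetric, so valid.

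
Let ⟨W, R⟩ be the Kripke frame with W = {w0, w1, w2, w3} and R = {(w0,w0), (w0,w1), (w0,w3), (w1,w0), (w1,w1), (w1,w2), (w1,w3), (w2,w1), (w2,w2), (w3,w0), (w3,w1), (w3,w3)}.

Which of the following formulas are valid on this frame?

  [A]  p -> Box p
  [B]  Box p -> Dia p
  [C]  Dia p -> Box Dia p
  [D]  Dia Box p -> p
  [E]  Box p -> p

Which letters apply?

B, D, E

R is reflexive: each world relates to itself.
R is symmetric: every R-edge is matched by its reverse.
R is not euclidean: w1 R w0 and w1 R w2 but not w0 R w2.
R is serial: every world has an R-successor.
R is not a subset of the identity: w0 R w1 with w0 ≠ w1.
(A) p -> Box p (equivalent to ◇p→p) corresponds to R being a subset of the identity. Here R ⊄ identity, so not valid.
(B) Box p -> Dia p is axiom D, which corresponds to seriality. R is serial — valid.
(C) axiom 5: valid iff R is euclidean. R is not euclidean — not valid.
(D) Dia Box p -> p (the dual of axiom B) characterises the symmetric frames. R is symmetric — valid.
(E) Box p -> p is axiom T; it is valid on a frame exactly when R is reflexive. R is reflexive, so valid.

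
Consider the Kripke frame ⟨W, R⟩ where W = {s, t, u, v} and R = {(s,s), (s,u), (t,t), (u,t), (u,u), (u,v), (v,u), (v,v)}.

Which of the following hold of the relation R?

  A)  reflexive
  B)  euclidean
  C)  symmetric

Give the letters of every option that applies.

A

(A) reflexive: each world relates to itself.
(B) not euclidean: s R u and s R s but not u R s.
(C) not symmetric: s R u but not u R s.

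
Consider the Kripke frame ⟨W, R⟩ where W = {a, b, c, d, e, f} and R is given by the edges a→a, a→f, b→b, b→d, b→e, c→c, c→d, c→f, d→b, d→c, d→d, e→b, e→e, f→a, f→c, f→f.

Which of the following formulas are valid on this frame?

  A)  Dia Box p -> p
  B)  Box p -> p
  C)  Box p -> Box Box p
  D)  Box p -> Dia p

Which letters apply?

A, B, D

R is reflexive: each world relates to itself.
R is symmetric: every R-edge is matched by its reverse.
R is not transitive: a R f and f R c but not a R c.
R is serial: every world has an R-successor.
(A) the dual of axiom B: valid iff R is symmetric. R is symmetric — valid.
(B) Box p -> p (axiom T) characterises the reflexive frames. R is reflexive — valid.
(C) Box p -> Box Box p (axiom 4) characterises the transitive frames. R is not transitive — not valid.
(D) Box p -> Dia p is axiom D; it is valid on a frame exactly when R is serial. R is serial, so valid.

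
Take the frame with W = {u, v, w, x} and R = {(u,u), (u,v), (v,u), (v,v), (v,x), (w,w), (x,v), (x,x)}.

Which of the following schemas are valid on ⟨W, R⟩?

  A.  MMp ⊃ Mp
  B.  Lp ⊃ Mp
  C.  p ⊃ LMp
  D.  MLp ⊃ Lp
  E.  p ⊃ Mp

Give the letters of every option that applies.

R is reflexive: each world relates to itself.
R is symmetric: every R-edge is matched by its reverse.
R is not transitive: u R v and v R x but not u R x.
R is not euclidean: v R u and v R x but not u R x.
R is serial: every world has an R-successor.
(A) MMp ⊃ Mp (the dual of axiom 4) characterises the transitive frames. R is not transitive — not valid.
(B) Lp ⊃ Mp (axiom D) characterises the serial frames. R is serial — valid.
(C) p ⊃ LMp is axiom B; it is valid on a frame exactly when R is symmetric. R is symmetric, so valid.
(D) MLp ⊃ Lp (the dual of axiom 5) characterises the euclidean frames. R is not euclidean — not valid.
(E) p ⊃ Mp is the dual of axiom T; it is valid on a frame exactly when R is reflexive. R is reflexive, so valid.

B, C, E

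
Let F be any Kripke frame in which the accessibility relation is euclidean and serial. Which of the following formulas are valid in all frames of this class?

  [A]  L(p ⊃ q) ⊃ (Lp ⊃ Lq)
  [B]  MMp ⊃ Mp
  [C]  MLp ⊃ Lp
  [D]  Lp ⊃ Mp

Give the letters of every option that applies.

A, C, D

(A) L(p ⊃ q) ⊃ (Lp ⊃ Lq) is axiom K, valid on every Kripke frame — valid.
(B) the dual of axiom 4: valid iff R is transitive. Such an R need not be transitive — not valid.
(C) the dual of axiom 5: valid iff R is euclidean. Every such R is euclidean — valid.
(D) Lp ⊃ Mp is axiom D, which corresponds to seriality. Every such R is serial — valid.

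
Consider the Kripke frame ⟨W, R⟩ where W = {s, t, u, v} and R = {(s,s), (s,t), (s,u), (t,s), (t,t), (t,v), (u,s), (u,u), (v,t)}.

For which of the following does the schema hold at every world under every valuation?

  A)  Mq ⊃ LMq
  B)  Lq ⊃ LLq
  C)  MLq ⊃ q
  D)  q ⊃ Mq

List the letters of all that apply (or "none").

R is not reflexive: not v R v.
R is symmetric: every R-edge is matched by its reverse.
R is not transitive: s R t and t R v but not s R v.
R is not euclidean: s R t and s R u but not t R u.
(A) axiom 5: valid iff R is euclidean. R is not euclidean — not valid.
(B) axiom 4: valid iff R is transitive. R is not transitive — not valid.
(C) MLq ⊃ q (the dual of axiom B) characterises the symmetric frames. R is symmetric — valid.
(D) q ⊃ Mq is the dual of axiom T; it is valid on a frame exactly when R is reflexive. R is not reflexive, so not valid.

C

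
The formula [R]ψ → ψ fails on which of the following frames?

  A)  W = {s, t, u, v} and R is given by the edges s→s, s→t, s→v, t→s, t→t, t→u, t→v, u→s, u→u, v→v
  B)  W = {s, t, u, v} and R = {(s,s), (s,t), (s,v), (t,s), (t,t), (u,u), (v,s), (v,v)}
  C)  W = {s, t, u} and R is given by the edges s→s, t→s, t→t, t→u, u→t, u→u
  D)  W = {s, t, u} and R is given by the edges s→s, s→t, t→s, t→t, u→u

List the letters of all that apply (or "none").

none

The schema [R]ψ → ψ is axiom T; it is valid on a frame iff R is reflexive.
(A) R is reflexive (each world relates to itself), so the schema is valid here.
(B) R is reflexive (each world relates to itself), so the schema is valid here.
(C) R is reflexive (each world relates to itself), so the schema is valid here.
(D) R is reflexive (each world relates to itself), so the schema is valid here.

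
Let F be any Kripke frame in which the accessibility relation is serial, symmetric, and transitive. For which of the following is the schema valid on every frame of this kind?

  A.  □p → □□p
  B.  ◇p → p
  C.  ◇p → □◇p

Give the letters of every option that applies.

A serial symmetric transitive relation is reflexive (take any v with uRv; symmetry gives vRu and transitivity gives uRu), hence an equivalence relation.
(A) □p → □□p is axiom 4; it is valid on a frame exactly when R is transitive. Every such R is transitive, so valid.
(B) ◇p → p (the converse of T) corresponds to R being a subset of the identity. Such an R need not be a subset of the identity, so not valid.
(C) ◇p → □◇p (axiom 5) characterises the euclidean frames. Every such R is euclidean — valid.

A, C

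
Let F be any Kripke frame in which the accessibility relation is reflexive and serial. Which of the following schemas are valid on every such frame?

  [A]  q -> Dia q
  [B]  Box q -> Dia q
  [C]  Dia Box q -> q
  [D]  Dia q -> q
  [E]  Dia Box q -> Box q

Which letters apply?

(A) q -> Dia q is the dual of axiom T, which corresponds to reflexivity. Every such R is reflexive — valid.
(B) Box q -> Dia q (axiom D) characterises the serial frames. Every such R is serial — valid.
(C) the dual of axiom B: valid iff R is symmetric. Such an R need not be symmetric — not valid.
(D) Dia q -> q is valid only on frames where every R-edge is a self-loop. Such an R need not be a subset of the identity — not valid.
(E) Dia Box q -> Box q is the dual of axiom 5, which corresponds to the euclidean property. Such an R need not be euclidean — not valid.

A, B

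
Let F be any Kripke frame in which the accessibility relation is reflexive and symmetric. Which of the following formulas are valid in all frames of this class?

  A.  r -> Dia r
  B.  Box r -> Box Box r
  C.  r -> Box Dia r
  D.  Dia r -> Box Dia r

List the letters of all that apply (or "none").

A, C

Reflexive relations are serial.
(A) the dual of axiom T: valid iff R is reflexive. Every such R is reflexive — valid.
(B) axiom 4: valid iff R is transitive. Such an R need not be transitive — not valid.
(C) r -> Box Dia r (axiom B) characterises the symmetric frames. Every such R is symmetric — valid.
(D) axiom 5: valid iff R is euclidean. Such an R need not be euclidean — not valid.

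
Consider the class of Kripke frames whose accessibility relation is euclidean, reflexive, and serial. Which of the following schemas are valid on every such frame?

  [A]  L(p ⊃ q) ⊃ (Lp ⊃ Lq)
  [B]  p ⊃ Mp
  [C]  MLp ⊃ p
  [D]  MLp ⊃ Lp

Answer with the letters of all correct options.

A relation that is euclidean, reflexive, and serial is also symmetric and transitive.
(A) L(p ⊃ q) ⊃ (Lp ⊃ Lq) is axiom K, valid on every Kripke frame — valid.
(B) the dual of axiom T: valid iff R is reflexive. Every such R is reflexive — valid.
(C) MLp ⊃ p (the dual of axiom B) characterises the symmetric frames. Every such R is symmetric — valid.
(D) MLp ⊃ Lp (the dual of axiom 5) characterises the euclidean frames. Every such R is euclidean — valid.

A, B, C, D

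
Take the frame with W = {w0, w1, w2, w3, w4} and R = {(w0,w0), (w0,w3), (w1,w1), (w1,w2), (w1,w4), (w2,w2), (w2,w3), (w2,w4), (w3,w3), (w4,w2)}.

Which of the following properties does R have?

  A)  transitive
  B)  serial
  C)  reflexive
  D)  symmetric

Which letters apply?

B

(A) not transitive: w1 R w2 and w2 R w3 but not w1 R w3.
(B) serial: every world has an R-successor.
(C) not reflexive: not w4 R w4.
(D) not symmetric: w0 R w3 but not w3 R w0.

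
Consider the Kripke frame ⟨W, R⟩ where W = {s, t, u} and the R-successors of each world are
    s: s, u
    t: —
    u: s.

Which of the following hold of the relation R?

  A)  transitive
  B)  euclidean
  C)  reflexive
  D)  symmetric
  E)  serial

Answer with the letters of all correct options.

D

(A) not transitive: u R s and s R u but not u R u.
(B) not euclidean: s R u and s R u but not u R u.
(C) not reflexive: not t R t.
(D) symmetric: every R-edge is matched by its reverse.
(E) not serial: t has no R-successor.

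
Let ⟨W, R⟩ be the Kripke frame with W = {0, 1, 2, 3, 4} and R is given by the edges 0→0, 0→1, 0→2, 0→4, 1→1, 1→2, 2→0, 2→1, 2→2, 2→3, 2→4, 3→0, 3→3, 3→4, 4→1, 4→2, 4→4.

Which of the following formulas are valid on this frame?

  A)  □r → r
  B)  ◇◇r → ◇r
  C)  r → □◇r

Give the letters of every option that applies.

R is reflexive: each world relates to itself.
R is not symmetric: 0 R 1 but not 1 R 0.
R is not transitive: 0 R 2 and 2 R 3 but not 0 R 3.
(A) axiom T: valid iff R is reflexive. R is reflexive — valid.
(B) ◇◇r → ◇r is the dual of axiom 4, which corresponds to transitivity. R is not transitive — not valid.
(C) r → □◇r is axiom B, which corresponds to symmetry. R is not symmetric — not valid.

A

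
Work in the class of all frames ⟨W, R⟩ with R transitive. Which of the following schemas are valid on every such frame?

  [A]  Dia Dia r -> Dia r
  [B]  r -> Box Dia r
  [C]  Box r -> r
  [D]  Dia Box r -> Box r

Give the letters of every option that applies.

A

(A) Dia Dia r -> Dia r (the dual of axiom 4) characterises the transitive frames. Every such R is transitive — valid.
(B) r -> Box Dia r is axiom B, which corresponds to symmetry. Such an R need not be symmetric — not valid.
(C) Box r -> r is axiom T; it is valid on a frame exactly when R is reflexive. Such an R need not be reflexive, so not valid.
(D) the dual of axiom 5: valid iff R is euclidean. Such an R need not be euclidean — not valid.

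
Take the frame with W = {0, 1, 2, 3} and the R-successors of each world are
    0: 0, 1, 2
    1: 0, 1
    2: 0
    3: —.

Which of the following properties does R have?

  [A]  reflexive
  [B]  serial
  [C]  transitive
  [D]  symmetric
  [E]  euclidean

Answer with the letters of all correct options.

(A) not reflexive: not 2 R 2.
(B) not serial: 3 has no R-successor.
(C) not transitive: 1 R 0 and 0 R 2 but not 1 R 2.
(D) symmetric: every R-edge is matched by its reverse.
(E) not euclidean: 0 R 1 and 0 R 2 but not 1 R 2.

D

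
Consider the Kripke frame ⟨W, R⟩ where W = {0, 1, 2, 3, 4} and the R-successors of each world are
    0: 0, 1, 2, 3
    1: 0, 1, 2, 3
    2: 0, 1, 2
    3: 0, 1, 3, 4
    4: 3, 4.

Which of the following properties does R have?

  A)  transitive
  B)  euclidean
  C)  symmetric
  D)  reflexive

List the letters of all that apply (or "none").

(A) not transitive: 0 R 3 and 3 R 4 but not 0 R 4.
(B) not euclidean: 0 R 2 and 0 R 3 but not 2 R 3.
(C) symmetric: every R-edge is matched by its reverse.
(D) reflexive: each world relates to itself.

C, D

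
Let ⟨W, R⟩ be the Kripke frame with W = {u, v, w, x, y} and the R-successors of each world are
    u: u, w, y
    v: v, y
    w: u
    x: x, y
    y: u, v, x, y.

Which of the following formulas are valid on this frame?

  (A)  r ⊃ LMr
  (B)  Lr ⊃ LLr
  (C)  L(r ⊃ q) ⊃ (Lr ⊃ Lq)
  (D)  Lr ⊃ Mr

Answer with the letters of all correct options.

A, C, D

R is symmetric: every R-edge is matched by its reverse.
R is not transitive: u R y and y R v but not u R v.
R is serial: every world has an R-successor.
(A) axiom B: valid iff R is symmetric. R is symmetric — valid.
(B) Lr ⊃ LLr is axiom 4, which corresponds to transitivity. R is not transitive — not valid.
(C) this is just K, valid on every normal frame.
(D) axiom D: valid iff R is serial. R is serial — valid.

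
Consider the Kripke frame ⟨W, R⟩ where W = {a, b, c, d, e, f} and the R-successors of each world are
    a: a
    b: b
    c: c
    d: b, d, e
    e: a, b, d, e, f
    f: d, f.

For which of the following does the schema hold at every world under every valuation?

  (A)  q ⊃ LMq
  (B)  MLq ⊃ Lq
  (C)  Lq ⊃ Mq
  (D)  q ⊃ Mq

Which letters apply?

R is reflexive: each world relates to itself.
R is not symmetric: d R b but not b R d.
R is not euclidean: d R b and d R d but not b R d.
R is serial: every world has an R-successor.
(A) axiom B: valid iff R is symmetric. R is not symmetric — not valid.
(B) MLq ⊃ Lq (the dual of axiom 5) characterises the euclidean frames. R is not euclidean — not valid.
(C) Lq ⊃ Mq (axiom D) characterises the serial frames. R is serial — valid.
(D) the dual of axiom T: valid iff R is reflexive. R is reflexive — valid.

C, D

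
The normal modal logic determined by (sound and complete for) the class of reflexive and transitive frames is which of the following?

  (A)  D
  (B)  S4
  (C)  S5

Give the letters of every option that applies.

(A) D is determined by the class of serial frames.
(B) S4 is determined by exactly this class.
(C) S5 is determined by the class of reflexive, symmetric, and transitive frames.

B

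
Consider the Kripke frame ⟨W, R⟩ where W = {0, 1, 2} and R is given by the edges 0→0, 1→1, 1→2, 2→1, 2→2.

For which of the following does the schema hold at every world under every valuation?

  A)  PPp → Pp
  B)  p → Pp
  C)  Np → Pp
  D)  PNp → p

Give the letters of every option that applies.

A, B, C, D

R is reflexive: each world relates to itself.
R is symmetric: every R-edge is matched by its reverse.
R is transitive: R is closed under composition.
R is serial: every world has an R-successor.
(A) PPp → Pp is the dual of axiom 4; it is valid on a frame exactly when R is transitive. R is transitive, so valid.
(B) p → Pp is the dual of axiom T; it is valid on a frame exactly when R is reflexive. R is reflexive, so valid.
(C) Np → Pp is axiom D, which corresponds to seriality. R is serial — valid.
(D) PNp → p is the dual of axiom B, which corresponds to symmetry. R is symmetric — valid.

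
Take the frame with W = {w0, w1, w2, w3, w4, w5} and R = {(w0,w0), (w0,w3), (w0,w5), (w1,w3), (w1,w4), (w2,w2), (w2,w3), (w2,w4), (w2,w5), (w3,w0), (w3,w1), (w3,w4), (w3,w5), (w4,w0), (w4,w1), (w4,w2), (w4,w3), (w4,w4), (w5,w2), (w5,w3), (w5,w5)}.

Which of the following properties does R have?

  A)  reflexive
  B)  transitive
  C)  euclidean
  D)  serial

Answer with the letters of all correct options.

D

(A) not reflexive: not w1 R w1.
(B) not transitive: w0 R w3 and w3 R w1 but not w0 R w1.
(C) not euclidean: w0 R w5 and w0 R w0 but not w5 R w0.
(D) serial: every world has an R-successor.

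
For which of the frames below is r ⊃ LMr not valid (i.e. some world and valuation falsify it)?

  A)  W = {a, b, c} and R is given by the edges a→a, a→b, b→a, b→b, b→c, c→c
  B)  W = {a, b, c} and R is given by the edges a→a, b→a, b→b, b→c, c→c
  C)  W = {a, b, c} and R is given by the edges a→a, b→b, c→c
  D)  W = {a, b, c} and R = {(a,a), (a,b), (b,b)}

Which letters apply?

The schema r ⊃ LMr is axiom B; it is valid on a frame iff R is symmetric.
(A) R is not symmetric (b R c but not c R b), so the schema fails here.
(B) R is not symmetric (b R a but not a R b), so the schema fails here.
(C) R is symmetric (every R-edge is matched by its reverse), so the schema is valid here.
(D) R is not symmetric (a R b but not b R a), so the schema fails here.

A, B, D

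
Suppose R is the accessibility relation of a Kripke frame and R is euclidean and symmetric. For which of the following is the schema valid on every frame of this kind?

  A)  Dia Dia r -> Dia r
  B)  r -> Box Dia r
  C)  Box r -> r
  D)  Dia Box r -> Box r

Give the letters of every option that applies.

A symmetric euclidean relation is transitive (uRv and vRw give vRu by symmetry, then uRw by the euclidean condition, applied at v).
(A) Dia Dia r -> Dia r (the dual of axiom 4) characterises the transitive frames. Every such R is transitive — valid.
(B) axiom B: valid iff R is symmetric. Every such R is symmetric — valid.
(C) axiom T: valid iff R is reflexive. Such an R need not be reflexive — not valid.
(D) the dual of axiom 5: valid iff R is euclidean. Every such R is euclidean — valid.

A, B, D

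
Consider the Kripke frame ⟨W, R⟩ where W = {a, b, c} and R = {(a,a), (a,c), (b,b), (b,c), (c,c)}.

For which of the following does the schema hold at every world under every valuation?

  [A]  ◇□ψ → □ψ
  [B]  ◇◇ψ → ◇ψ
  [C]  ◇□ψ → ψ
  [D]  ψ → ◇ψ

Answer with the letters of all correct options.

R is reflexive: each world relates to itself.
R is not symmetric: a R c but not c R a.
R is transitive: R is closed under composition.
R is not euclidean: a R c and a R a but not c R a.
(A) ◇□ψ → □ψ (the dual of axiom 5) characterises the euclidean frames. R is not euclidean — not valid.
(B) the dual of axiom 4: valid iff R is transitive. R is transitive — valid.
(C) the dual of axiom B: valid iff R is symmetric. R is not symmetric — not valid.
(D) the dual of axiom T: valid iff R is reflexive. R is reflexive — valid.

B, D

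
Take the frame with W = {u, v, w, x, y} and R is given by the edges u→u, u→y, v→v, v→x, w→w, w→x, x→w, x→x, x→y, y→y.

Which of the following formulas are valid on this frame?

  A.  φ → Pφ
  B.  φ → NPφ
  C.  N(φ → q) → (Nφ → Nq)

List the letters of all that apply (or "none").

R is reflexive: each world relates to itself.
R is not symmetric: u R y but not y R u.
(A) φ → Pφ is the dual of axiom T; it is valid on a frame exactly when R is reflexive. R is reflexive, so valid.
(B) φ → NPφ is axiom B; it is valid on a frame exactly when R is symmetric. R is not symmetric, so not valid.
(C) N(φ → q) → (Nφ → Nq) is the K axiom; it holds on all frames — valid.

A, C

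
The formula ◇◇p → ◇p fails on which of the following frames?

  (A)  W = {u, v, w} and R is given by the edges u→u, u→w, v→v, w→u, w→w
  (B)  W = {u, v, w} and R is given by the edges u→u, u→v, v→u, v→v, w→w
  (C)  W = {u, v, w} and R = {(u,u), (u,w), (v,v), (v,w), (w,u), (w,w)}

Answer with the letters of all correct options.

The schema ◇◇p → ◇p is the dual of axiom 4; it is valid on a frame iff R is transitive.
(A) R is transitive (R is closed under composition), so the schema is valid here.
(B) R is transitive (R is closed under composition), so the schema is valid here.
(C) R is not transitive (v R w and w R u but not v R u), so the schema fails here.

C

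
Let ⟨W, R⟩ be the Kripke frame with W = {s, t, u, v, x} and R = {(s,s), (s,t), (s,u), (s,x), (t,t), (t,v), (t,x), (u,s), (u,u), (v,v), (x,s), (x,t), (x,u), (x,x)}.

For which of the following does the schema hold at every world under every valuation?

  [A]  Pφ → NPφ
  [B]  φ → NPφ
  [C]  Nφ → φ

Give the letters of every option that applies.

R is reflexive: each world relates to itself.
R is not symmetric: s R t but not t R s.
R is not euclidean: s R t and s R s but not t R s.
(A) Pφ → NPφ is axiom 5, which corresponds to the euclidean property. R is not euclidean — not valid.
(B) axiom B: valid iff R is symmetric. R is not symmetric — not valid.
(C) Nφ → φ (axiom T) characterises the reflexive frames. R is reflexive — valid.

C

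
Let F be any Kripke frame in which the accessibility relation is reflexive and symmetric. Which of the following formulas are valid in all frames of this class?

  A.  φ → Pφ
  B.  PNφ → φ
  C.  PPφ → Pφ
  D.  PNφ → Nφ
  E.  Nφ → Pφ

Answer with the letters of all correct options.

Reflexive relations are serial.
(A) φ → Pφ is the dual of axiom T, which corresponds to reflexivity. Every such R is reflexive — valid.
(B) PNφ → φ is the dual of axiom B, which corresponds to symmetry. Every such R is symmetric — valid.
(C) PPφ → Pφ is the dual of axiom 4, which corresponds to transitivity. Such an R need not be transitive — not valid.
(D) PNφ → Nφ is the dual of axiom 5; it is valid on a frame exactly when R is euclidean. Such an R need not be euclidean, so not valid.
(E) Nφ → Pφ (axiom D) characterises the serial frames. Every such R is serial — valid.

A, B, E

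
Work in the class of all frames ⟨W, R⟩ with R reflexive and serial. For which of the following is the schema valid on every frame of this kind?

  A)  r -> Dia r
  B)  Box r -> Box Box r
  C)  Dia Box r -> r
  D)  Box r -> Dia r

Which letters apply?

A, D

(A) the dual of axiom T: valid iff R is reflexive. Every such R is reflexive — valid.
(B) axiom 4: valid iff R is transitive. Such an R need not be transitive — not valid.
(C) the dual of axiom B: valid iff R is symmetric. Such an R need not be symmetric — not valid.
(D) axiom D: valid iff R is serial. Every such R is serial — valid.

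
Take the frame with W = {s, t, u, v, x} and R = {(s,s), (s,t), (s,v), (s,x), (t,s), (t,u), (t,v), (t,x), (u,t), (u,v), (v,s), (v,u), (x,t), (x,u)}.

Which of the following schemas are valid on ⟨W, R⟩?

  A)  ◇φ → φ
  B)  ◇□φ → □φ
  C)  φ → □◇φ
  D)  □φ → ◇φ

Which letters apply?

R is not symmetric: s R x but not x R s.
R is not euclidean: s R v and s R t but not v R t.
R is serial: every world has an R-successor.
R is not a subset of the identity: s R t with s ≠ t.
(A) ◇φ → φ is valid only on frames where every R-edge is a self-loop. Here R ⊄ identity — not valid.
(B) ◇□φ → □φ is the dual of axiom 5, which corresponds to the euclidean property. R is not euclidean — not valid.
(C) φ → □◇φ is axiom B; it is valid on a frame exactly when R is symmetric. R is not symmetric, so not valid.
(D) □φ → ◇φ is axiom D; it is valid on a frame exactly when R is serial. R is serial, so valid.

D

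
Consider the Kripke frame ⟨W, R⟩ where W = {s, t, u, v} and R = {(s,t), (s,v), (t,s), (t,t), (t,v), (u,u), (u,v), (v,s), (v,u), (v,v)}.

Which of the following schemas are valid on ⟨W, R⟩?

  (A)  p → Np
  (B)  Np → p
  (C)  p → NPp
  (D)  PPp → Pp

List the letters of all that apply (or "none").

none

R is not reflexive: not s R s.
R is not symmetric: t R v but not v R t.
R is not transitive: s R t and t R s but not s R s.
R is not a subset of the identity: s R t with s ≠ t.
(A) p → Np is equivalent to ◇p→p; it holds exactly when R ⊆ identity. Here R ⊄ identity — not valid.
(B) Np → p is axiom T, which corresponds to reflexivity. R is not reflexive — not valid.
(C) p → NPp is axiom B, which corresponds to symmetry. R is not symmetric — not valid.
(D) PPp → Pp is the dual of axiom 4, which corresponds to transitivity. R is not transitive — not valid.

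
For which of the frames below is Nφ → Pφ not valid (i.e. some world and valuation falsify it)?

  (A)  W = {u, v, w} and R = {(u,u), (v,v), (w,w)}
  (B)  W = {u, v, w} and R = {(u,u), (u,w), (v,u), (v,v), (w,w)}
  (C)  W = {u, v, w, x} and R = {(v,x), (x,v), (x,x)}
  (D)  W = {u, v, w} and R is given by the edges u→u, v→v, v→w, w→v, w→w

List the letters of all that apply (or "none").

C

The schema Nφ → Pφ is axiom D; it is valid on a frame iff R is serial.
(A) R is serial (every world has an R-successor), so the schema is valid here.
(B) R is serial (every world has an R-successor), so the schema is valid here.
(C) R is not serial (u has no R-successor), so the schema fails here.
(D) R is serial (every world has an R-successor), so the schema is valid here.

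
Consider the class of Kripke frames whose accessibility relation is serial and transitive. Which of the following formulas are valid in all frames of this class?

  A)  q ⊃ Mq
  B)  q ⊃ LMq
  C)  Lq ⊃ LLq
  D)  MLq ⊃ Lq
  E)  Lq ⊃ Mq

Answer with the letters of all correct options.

(A) the dual of axiom T: valid iff R is reflexive. Such an R need not be reflexive — not valid.
(B) q ⊃ LMq is axiom B; it is valid on a frame exactly when R is symmetric. Such an R need not be symmetric, so not valid.
(C) axiom 4: valid iff R is transitive. Every such R is transitive — valid.
(D) the dual of axiom 5: valid iff R is euclidean. Such an R need not be euclidean — not valid.
(E) Lq ⊃ Mq is axiom D, which corresponds to seriality. Every such R is serial — valid.

C, E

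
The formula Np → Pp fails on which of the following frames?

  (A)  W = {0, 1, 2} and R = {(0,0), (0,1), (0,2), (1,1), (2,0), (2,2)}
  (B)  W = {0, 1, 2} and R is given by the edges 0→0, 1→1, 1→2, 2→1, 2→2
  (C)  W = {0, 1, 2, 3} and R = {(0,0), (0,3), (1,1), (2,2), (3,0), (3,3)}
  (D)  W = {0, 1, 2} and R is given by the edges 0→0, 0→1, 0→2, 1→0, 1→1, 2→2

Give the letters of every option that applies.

The schema Np → Pp is axiom D; it is valid on a frame iff R is serial.
(A) R is serial (every world has an R-successor), so the schema is valid here.
(B) R is serial (every world has an R-successor), so the schema is valid here.
(C) R is serial (every world has an R-successor), so the schema is valid here.
(D) R is serial (every world has an R-successor), so the schema is valid here.

none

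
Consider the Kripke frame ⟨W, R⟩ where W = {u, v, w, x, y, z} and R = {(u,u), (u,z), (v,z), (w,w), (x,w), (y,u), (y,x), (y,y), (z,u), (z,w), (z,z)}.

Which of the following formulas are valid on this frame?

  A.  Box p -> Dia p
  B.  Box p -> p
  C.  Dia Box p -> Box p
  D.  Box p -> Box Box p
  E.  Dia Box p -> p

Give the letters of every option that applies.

A

R is not reflexive: not v R v.
R is not symmetric: v R z but not z R v.
R is not transitive: u R z and z R w but not u R w.
R is not euclidean: y R u and y R x but not u R x.
R is serial: every world has an R-successor.
(A) Box p -> Dia p is axiom D; it is valid on a frame exactly when R is serial. R is serial, so valid.
(B) Box p -> p is axiom T, which corresponds to reflexivity. R is not reflexive — not valid.
(C) Dia Box p -> Box p is the dual of axiom 5, which corresponds to the euclidean property. R is not euclidean — not valid.
(D) Box p -> Box Box p is axiom 4, which corresponds to transitivity. R is not transitive — not valid.
(E) the dual of axiom B: valid iff R is symmetric. R is not symmetric — not valid.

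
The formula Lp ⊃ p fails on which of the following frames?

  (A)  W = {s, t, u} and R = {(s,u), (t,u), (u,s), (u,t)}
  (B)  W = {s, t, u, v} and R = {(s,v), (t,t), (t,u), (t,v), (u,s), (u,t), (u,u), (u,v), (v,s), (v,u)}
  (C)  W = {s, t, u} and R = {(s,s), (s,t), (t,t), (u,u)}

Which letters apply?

The schema Lp ⊃ p is axiom T; it is valid on a frame iff R is reflexive.
(A) R is not reflexive (not s R s), so the schema fails here.
(B) R is not reflexive (not s R s), so the schema fails here.
(C) R is reflexive (each world relates to itself), so the schema is valid here.

A, B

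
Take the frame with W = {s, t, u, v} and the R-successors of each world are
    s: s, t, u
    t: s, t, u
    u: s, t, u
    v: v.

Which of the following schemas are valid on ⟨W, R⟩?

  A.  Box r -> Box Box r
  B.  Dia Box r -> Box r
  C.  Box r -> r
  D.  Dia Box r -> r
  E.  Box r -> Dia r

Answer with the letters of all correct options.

R is reflexive: each world relates to itself.
R is symmetric: every R-edge is matched by its reverse.
R is transitive: R is closed under composition.
R is euclidean: any two R-successors of the same world are R-related.
R is serial: every world has an R-successor.
(A) Box r -> Box Box r is axiom 4, which corresponds to transitivity. R is transitive — valid.
(B) Dia Box r -> Box r (the dual of axiom 5) characterises the euclidean frames. R is euclidean — valid.
(C) Box r -> r is axiom T; it is valid on a frame exactly when R is reflexive. R is reflexive, so valid.
(D) Dia Box r -> r is the dual of axiom B, which corresponds to symmetry. R is symmetric — valid.
(E) Box r -> Dia r is axiom D, which corresponds to seriality. R is serial — valid.

A, B, C, D, E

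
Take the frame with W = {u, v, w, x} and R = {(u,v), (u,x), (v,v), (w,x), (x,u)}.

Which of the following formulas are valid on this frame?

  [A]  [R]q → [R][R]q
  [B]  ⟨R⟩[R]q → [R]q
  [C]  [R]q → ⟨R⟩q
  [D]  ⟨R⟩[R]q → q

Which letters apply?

R is not symmetric: u R v but not v R u.
R is not transitive: u R x and x R u but not u R u.
R is not euclidean: u R v and u R x but not v R x.
R is serial: every world has an R-successor.
(A) [R]q → [R][R]q is axiom 4, which corresponds to transitivity. R is not transitive — not valid.
(B) ⟨R⟩[R]q → [R]q is the dual of axiom 5; it is valid on a frame exactly when R is euclidean. R is not euclidean, so not valid.
(C) [R]q → ⟨R⟩q is axiom D; it is valid on a frame exactly when R is serial. R is serial, so valid.
(D) ⟨R⟩[R]q → q is the dual of axiom B, which corresponds to symmetry. R is not symmetric — not valid.

C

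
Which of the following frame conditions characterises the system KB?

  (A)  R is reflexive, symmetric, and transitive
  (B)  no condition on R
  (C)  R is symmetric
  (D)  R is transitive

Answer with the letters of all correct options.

(A) this class determines S5, not KB.
(B) this class determines K, not KB.
(C) KB is sound and complete for exactly this class.
(D) this class determines K4, not KB.

C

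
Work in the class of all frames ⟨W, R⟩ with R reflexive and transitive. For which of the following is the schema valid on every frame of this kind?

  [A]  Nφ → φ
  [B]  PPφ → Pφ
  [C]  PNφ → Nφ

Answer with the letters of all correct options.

Reflexive relations are serial.
(A) Nφ → φ is axiom T; it is valid on a frame exactly when R is reflexive. Every such R is reflexive, so valid.
(B) PPφ → Pφ is the dual of axiom 4, which corresponds to transitivity. Every such R is transitive — valid.
(C) PNφ → Nφ is the dual of axiom 5, which corresponds to the euclidean property. Such an R need not be euclidean — not valid.

A, B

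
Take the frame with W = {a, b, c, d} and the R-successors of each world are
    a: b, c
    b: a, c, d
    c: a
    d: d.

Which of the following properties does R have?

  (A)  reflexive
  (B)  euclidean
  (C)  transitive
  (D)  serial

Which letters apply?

D

(A) not reflexive: not a R a.
(B) not euclidean: a R c and a R b but not c R b.
(C) not transitive: a R b and b R a but not a R a.
(D) serial: every world has an R-successor.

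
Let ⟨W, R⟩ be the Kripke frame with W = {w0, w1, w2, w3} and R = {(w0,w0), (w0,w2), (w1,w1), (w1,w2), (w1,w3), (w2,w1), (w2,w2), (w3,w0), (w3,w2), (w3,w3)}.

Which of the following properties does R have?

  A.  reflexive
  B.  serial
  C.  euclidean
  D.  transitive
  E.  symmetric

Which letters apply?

A, B

(A) reflexive: each world relates to itself.
(B) serial: every world has an R-successor.
(C) not euclidean: w0 R w2 and w0 R w0 but not w2 R w0.
(D) not transitive: w0 R w2 and w2 R w1 but not w0 R w1.
(E) not symmetric: w0 R w2 but not w2 R w0.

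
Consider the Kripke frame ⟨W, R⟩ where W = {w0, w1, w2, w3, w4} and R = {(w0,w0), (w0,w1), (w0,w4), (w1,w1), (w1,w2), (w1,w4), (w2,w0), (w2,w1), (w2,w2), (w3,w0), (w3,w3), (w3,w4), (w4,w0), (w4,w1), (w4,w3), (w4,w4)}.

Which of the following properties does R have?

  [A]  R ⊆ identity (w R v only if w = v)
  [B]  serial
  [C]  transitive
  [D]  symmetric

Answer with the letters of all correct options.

B

(A) not ⊆ identity: w0 R w1 with w0 ≠ w1.
(B) serial: every world has an R-successor.
(C) not transitive: w0 R w1 and w1 R w2 but not w0 R w2.
(D) not symmetric: w0 R w1 but not w1 R w0.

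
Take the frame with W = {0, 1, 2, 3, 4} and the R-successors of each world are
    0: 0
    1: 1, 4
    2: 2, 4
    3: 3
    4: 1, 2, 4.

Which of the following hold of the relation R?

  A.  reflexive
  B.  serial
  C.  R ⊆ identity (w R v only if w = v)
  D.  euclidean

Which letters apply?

(A) reflexive: each world relates to itself.
(B) serial: every world has an R-successor.
(C) not ⊆ identity: 1 R 4 with 1 ≠ 4.
(D) not euclidean: 4 R 1 and 4 R 2 but not 1 R 2.

A, B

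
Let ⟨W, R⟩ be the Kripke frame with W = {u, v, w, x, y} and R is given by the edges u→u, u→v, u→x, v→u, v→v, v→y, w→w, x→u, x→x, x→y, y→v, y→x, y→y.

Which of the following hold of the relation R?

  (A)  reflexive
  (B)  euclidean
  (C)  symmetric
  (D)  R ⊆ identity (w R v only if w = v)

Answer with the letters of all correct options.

A, C

(A) reflexive: each world relates to itself.
(B) not euclidean: u R v and u R x but not v R x.
(C) symmetric: every R-edge is matched by its reverse.
(D) not ⊆ identity: u R v with u ≠ v.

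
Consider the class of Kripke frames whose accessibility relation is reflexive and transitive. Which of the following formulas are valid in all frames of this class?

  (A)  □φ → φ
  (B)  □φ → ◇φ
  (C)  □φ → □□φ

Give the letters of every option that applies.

A, B, C

Reflexive relations are serial.
(A) axiom T: valid iff R is reflexive. Every such R is reflexive — valid.
(B) □φ → ◇φ (axiom D) characterises the serial frames. Every such R is serial — valid.
(C) □φ → □□φ is axiom 4, which corresponds to transitivity. Every such R is transitive — valid.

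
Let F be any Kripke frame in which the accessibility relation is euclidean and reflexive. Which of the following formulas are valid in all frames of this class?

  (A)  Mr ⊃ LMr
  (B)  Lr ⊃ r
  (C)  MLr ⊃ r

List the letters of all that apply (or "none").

A, B, C

A reflexive euclidean relation is also symmetric (from wRw and wRv the euclidean condition gives vRw) and hence transitive; it is an equivalence relation.
(A) Mr ⊃ LMr (axiom 5) characterises the euclidean frames. Every such R is euclidean — valid.
(B) axiom T: valid iff R is reflexive. Every such R is reflexive — valid.
(C) the dual of axiom B: valid iff R is symmetric. Every such R is symmetric — valid.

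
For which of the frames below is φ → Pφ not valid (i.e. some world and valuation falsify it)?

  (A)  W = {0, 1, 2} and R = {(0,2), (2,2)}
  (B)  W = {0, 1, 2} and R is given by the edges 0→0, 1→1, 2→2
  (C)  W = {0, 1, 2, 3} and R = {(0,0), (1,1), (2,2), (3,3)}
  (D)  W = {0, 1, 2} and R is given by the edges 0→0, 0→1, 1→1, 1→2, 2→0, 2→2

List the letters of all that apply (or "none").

A

The schema φ → Pφ is the dual of axiom T; it is valid on a frame iff R is reflexive.
(A) R is not reflexive (not 0 R 0), so the schema fails here.
(B) R is reflexive (each world relates to itself), so the schema is valid here.
(C) R is reflexive (each world relates to itself), so the schema is valid here.
(D) R is reflexive (each world relates to itself), so the schema is valid here.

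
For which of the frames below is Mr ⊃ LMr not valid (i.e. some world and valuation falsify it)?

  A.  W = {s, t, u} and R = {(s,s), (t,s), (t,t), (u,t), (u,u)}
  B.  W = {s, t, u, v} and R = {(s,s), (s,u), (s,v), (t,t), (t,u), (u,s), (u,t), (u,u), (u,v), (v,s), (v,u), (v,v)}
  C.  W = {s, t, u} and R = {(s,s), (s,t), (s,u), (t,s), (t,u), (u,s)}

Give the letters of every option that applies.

A, B, C

The schema Mr ⊃ LMr is axiom 5; it is valid on a frame iff R is euclidean.
(A) R is not euclidean (t R s and t R t but not s R t), so the schema fails here.
(B) R is not euclidean (u R s and u R t but not s R t), so the schema fails here.
(C) R is not euclidean (s R u and s R t but not u R t), so the schema fails here.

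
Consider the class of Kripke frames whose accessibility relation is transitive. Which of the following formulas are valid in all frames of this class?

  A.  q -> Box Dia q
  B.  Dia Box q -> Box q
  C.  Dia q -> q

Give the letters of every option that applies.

(A) q -> Box Dia q is axiom B, which corresponds to symmetry. Such an R need not be symmetric — not valid.
(B) Dia Box q -> Box q (the dual of axiom 5) characterises the euclidean frames. Such an R need not be euclidean — not valid.
(C) Dia q -> q (the converse of T) corresponds to R being a subset of the identity. Such an R need not be a subset of the identity, so not valid.

none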